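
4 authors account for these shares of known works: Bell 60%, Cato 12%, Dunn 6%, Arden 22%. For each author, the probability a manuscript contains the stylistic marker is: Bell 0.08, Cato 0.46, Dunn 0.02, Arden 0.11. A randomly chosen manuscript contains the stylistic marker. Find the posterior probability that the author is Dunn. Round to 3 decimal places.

0.009

Prior × likelihood for each hypothesis:
  Bell: 0.6 × 0.08 = 0.048
  Cato: 0.12 × 0.46 = 0.0552
  Dunn: 0.06 × 0.02 = 0.0012
  Arden: 0.22 × 0.11 = 0.0242
Sum = 0.1286.
P(Dunn | evidence) = 0.0012 / 0.1286 ≈ 0.009.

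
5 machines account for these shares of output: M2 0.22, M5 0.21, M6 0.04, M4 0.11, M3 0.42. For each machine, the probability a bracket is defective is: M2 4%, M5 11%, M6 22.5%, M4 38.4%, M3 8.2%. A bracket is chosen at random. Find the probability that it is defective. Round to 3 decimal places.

Compute prior × likelihood for every hypothesis:
  M2: 0.22 × 0.04 = 0.0088
  M5: 0.21 × 0.11 = 0.0231
  M6: 0.04 × 0.225 = 0.009
  M4: 0.11 × 0.384 = 0.04224
  M3: 0.42 × 0.082 = 0.03444
P(defective) = 0.0088 + 0.0231 + 0.009 + 0.04224 + 0.03444 = 0.11758 → 0.118.

0.118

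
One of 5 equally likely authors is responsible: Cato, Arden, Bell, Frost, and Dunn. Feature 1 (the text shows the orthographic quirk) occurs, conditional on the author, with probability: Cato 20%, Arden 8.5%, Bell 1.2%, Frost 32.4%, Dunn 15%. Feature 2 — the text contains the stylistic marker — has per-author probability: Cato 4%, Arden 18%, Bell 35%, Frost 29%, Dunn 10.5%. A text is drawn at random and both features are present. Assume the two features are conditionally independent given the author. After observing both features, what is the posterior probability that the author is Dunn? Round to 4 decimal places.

Since the prior is uniform, the posterior is proportional to the likelihood:
  Cato: 0.2 × 0.04 = 0.008
  Arden: 0.085 × 0.18 = 0.0153
  Bell: 0.012 × 0.35 = 0.0042
  Frost: 0.324 × 0.29 = 0.09396
  Dunn: 0.15 × 0.105 = 0.01575
Normalizing constant = 0.13721.
P(Dunn | evidence) = 0.01575 / 0.13721 ≈ 0.1148.

0.1148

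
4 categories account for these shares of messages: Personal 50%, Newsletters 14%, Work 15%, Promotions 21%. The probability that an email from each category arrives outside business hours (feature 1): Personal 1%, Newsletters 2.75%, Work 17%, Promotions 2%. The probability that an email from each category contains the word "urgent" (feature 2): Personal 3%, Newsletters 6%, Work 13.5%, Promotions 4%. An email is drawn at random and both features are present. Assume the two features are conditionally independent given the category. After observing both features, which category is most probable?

Work

Compute prior × likelihood for every hypothesis:
  Personal: 0.5 × 0.01 × 0.03 = 0.00015
  Newsletters: 0.14 × 0.0275 × 0.06 = 0.000231
  Work: 0.15 × 0.17 × 0.135 = 0.0034425
  Promotions: 0.21 × 0.02 × 0.04 = 0.000168
Sum = 0.0039915.
Largest term belongs to Work, so Work is most probable.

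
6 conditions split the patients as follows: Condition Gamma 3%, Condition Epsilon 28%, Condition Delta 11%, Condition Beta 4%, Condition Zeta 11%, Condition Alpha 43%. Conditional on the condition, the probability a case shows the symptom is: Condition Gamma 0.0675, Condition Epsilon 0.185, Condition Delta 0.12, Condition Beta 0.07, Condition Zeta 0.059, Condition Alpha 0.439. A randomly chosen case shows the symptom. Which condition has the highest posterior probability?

Compute prior × likelihood for every hypothesis:
  Condition Gamma: 0.03 × 0.0675 = 0.002025
  Condition Epsilon: 0.28 × 0.185 = 0.0518
  Condition Delta: 0.11 × 0.12 = 0.0132
  Condition Beta: 0.04 × 0.07 = 0.0028
  Condition Zeta: 0.11 × 0.059 = 0.00649
  Condition Alpha: 0.43 × 0.439 = 0.18877
Normalizing constant = 0.265085.
Largest term belongs to Condition Alpha, so Condition Alpha is most probable.

Condition Alpha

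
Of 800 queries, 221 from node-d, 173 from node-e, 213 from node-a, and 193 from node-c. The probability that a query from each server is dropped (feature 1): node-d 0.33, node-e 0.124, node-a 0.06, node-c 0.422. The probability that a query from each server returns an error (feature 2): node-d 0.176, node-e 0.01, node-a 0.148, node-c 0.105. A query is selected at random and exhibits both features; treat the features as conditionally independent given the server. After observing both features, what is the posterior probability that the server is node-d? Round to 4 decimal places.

0.5464

Unnormalized posteriors (prior × likelihood):
  node-d: 0.27625 × 0.33 × 0.176 = 0.0160446
  node-e: 0.21625 × 0.124 × 0.01 = 0.00026815
  node-a: 0.26625 × 0.06 × 0.148 = 0.0023643
  node-c: 0.24125 × 0.422 × 0.105 = 0.0106897875
Sum = 0.0293668375.
P(node-d | evidence) = 0.0160446 / 0.0293668375 ≈ 0.5464.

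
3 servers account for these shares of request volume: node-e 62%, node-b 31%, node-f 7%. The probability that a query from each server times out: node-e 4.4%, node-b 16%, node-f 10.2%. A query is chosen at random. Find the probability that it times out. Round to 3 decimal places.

By Bayes' rule, posterior ∝ prior × likelihood:
  node-e: 0.62 × 0.044 = 0.02728
  node-b: 0.31 × 0.16 = 0.0496
  node-f: 0.07 × 0.102 = 0.00714
P(timeout) = 0.02728 + 0.0496 + 0.00714 = 0.08402 → 0.084.

0.084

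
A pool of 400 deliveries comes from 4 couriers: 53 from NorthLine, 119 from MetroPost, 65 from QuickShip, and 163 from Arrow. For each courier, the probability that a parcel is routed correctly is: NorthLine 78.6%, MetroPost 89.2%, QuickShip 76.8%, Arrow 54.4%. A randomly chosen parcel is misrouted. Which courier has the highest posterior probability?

Arrow

Taking complements, P(misrouted | each) = NorthLine 0.214, MetroPost 0.108, QuickShip 0.232, Arrow 0.456.
By Bayes' rule, posterior ∝ prior × likelihood:
  NorthLine: 0.1325 × 0.214 = 0.028355
  MetroPost: 0.2975 × 0.108 = 0.03213
  QuickShip: 0.1625 × 0.232 = 0.0377
  Arrow: 0.4075 × 0.456 = 0.18582
Sum = 0.284005.
Largest term belongs to Arrow, so Arrow is most probable.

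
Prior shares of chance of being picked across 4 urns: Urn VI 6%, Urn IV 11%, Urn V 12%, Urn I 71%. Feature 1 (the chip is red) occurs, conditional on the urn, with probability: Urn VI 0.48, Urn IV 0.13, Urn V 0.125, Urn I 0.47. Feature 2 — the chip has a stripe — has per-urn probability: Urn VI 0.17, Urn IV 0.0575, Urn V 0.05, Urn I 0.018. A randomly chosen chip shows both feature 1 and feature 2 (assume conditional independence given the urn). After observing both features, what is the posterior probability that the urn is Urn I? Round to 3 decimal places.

0.481

By Bayes' rule, posterior ∝ prior × likelihood:
  Urn VI: 0.06 × 0.48 × 0.17 = 0.004896
  Urn IV: 0.11 × 0.13 × 0.0575 = 0.00082225
  Urn V: 0.12 × 0.125 × 0.05 = 0.00075
  Urn I: 0.71 × 0.47 × 0.018 = 0.0060066
Total = 0.01247485.
P(Urn I | evidence) = 0.0060066 / 0.01247485 ≈ 0.481.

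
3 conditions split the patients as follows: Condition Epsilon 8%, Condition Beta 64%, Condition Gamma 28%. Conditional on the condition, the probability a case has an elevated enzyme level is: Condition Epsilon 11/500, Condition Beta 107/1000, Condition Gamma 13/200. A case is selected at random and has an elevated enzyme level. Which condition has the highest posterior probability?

Condition Beta

By Bayes' rule, posterior ∝ prior × likelihood:
  Condition Epsilon: 0.08 × 0.022 = 0.00176
  Condition Beta: 0.64 × 0.107 = 0.06848
  Condition Gamma: 0.28 × 0.065 = 0.0182
Sum = 0.08844.
Largest term belongs to Condition Beta, so Condition Beta is most probable.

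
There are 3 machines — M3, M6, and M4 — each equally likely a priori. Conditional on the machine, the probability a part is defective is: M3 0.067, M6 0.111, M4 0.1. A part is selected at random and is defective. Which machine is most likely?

Since the prior is uniform, the posterior is proportional to the likelihood:
  M3: 0.067
  M6: 0.111
  M4: 0.1
Total = 0.278.
Largest term belongs to M6, so M6 is most probable.

M6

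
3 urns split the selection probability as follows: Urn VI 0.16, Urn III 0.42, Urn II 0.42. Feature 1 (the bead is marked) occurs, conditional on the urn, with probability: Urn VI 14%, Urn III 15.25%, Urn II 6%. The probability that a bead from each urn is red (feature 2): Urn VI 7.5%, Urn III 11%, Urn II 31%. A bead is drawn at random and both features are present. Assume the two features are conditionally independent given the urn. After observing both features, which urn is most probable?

Unnormalized posteriors (prior × likelihood):
  Urn VI: 0.16 × 0.14 × 0.075 = 0.00168
  Urn III: 0.42 × 0.1525 × 0.11 = 0.0070455
  Urn II: 0.42 × 0.06 × 0.31 = 0.007812
Total = 0.0165375.
Largest term belongs to Urn II, so Urn II is most probable.

Urn II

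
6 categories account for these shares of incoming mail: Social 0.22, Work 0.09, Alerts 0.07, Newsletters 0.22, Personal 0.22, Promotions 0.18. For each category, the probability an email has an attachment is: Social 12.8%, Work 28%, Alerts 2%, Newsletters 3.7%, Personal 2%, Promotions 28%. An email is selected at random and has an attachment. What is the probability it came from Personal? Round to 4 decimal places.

0.0374

Prior × likelihood for each hypothesis:
  Social: 0.22 × 0.128 = 0.02816
  Work: 0.09 × 0.28 = 0.0252
  Alerts: 0.07 × 0.02 = 0.0014
  Newsletters: 0.22 × 0.037 = 0.00814
  Personal: 0.22 × 0.02 = 0.0044
  Promotions: 0.18 × 0.28 = 0.0504
Sum = 0.1177.
P(Personal | evidence) = 0.0044 / 0.1177 ≈ 0.0374.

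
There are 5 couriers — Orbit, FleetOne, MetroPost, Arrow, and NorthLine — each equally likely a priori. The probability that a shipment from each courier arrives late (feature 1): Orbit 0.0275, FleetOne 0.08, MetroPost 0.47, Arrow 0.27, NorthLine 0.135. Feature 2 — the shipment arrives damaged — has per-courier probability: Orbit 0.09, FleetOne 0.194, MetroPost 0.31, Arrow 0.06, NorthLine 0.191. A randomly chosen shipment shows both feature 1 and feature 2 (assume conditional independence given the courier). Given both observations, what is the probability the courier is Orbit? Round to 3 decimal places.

With a uniform prior (1/5 each), posterior ∝ likelihood:
  Orbit: 0.0275 × 0.09 = 0.002475
  FleetOne: 0.08 × 0.194 = 0.01552
  MetroPost: 0.47 × 0.31 = 0.1457
  Arrow: 0.27 × 0.06 = 0.0162
  NorthLine: 0.135 × 0.191 = 0.025785
Total = 0.20568.
P(Orbit | evidence) = 0.002475 / 0.20568 ≈ 0.012.

0.012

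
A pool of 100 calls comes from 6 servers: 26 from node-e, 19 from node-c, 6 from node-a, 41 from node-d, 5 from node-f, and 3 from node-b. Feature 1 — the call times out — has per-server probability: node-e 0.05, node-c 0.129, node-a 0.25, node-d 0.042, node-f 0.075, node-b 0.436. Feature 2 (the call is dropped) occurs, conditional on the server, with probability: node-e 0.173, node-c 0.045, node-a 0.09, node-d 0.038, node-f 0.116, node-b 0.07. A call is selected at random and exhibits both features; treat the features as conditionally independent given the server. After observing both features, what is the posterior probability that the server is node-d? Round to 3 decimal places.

Prior × likelihood for each hypothesis:
  node-e: 0.26 × 0.05 × 0.173 = 0.002249
  node-c: 0.19 × 0.129 × 0.045 = 0.00110295
  node-a: 0.06 × 0.25 × 0.09 = 0.00135
  node-d: 0.41 × 0.042 × 0.038 = 0.00065436
  node-f: 0.05 × 0.075 × 0.116 = 0.000435
  node-b: 0.03 × 0.436 × 0.07 = 0.0009156
Sum = 0.00670691.
P(node-d | evidence) = 0.00065436 / 0.00670691 ≈ 0.098.

0.098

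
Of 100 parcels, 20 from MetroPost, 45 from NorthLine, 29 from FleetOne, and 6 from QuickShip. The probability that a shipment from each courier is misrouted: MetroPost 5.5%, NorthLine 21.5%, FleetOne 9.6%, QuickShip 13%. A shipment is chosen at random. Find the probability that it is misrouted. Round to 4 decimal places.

0.1434

Unnormalized posteriors (prior × likelihood):
  MetroPost: 0.2 × 0.055 = 0.011
  NorthLine: 0.45 × 0.215 = 0.09675
  FleetOne: 0.29 × 0.096 = 0.02784
  QuickShip: 0.06 × 0.13 = 0.0078
P(misrouted) = 0.011 + 0.09675 + 0.02784 + 0.0078 = 0.14339 → 0.1434.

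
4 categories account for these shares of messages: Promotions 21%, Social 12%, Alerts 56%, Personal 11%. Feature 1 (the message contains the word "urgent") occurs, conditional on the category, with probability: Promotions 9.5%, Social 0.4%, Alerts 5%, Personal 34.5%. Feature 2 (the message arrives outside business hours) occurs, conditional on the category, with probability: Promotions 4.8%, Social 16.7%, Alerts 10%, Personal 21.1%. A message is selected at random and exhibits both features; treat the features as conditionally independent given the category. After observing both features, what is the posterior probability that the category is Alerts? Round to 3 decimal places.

Prior × likelihood for each hypothesis:
  Promotions: 0.21 × 0.095 × 0.048 = 0.0009576
  Social: 0.12 × 0.004 × 0.167 = 0.00008016
  Alerts: 0.56 × 0.05 × 0.1 = 0.0028
  Personal: 0.11 × 0.345 × 0.211 = 0.00800745
Total = 0.01184521.
P(Alerts | evidence) = 0.0028 / 0.01184521 ≈ 0.236.

0.236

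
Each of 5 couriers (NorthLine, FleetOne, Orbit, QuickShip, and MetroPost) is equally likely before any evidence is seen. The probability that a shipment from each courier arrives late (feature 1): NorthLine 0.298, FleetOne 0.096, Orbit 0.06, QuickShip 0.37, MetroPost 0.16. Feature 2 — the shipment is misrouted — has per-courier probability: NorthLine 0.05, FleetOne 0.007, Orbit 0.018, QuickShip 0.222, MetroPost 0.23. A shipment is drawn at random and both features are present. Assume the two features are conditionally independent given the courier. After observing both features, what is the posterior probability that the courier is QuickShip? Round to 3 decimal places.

0.606

Since the prior is uniform, the posterior is proportional to the likelihood:
  NorthLine: 0.298 × 0.05 = 0.0149
  FleetOne: 0.096 × 0.007 = 0.000672
  Orbit: 0.06 × 0.018 = 0.00108
  QuickShip: 0.37 × 0.222 = 0.08214
  MetroPost: 0.16 × 0.23 = 0.0368
Normalizing constant = 0.135592.
P(QuickShip | evidence) = 0.08214 / 0.135592 ≈ 0.606.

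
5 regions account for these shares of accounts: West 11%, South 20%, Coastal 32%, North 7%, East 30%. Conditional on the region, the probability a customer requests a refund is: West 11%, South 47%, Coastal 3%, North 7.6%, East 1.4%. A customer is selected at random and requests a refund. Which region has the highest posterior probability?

Compute prior × likelihood for every hypothesis:
  West: 0.11 × 0.11 = 0.0121
  South: 0.2 × 0.47 = 0.094
  Coastal: 0.32 × 0.03 = 0.0096
  North: 0.07 × 0.076 = 0.00532
  East: 0.3 × 0.014 = 0.0042
Total = 0.12522.
Largest term belongs to South, so South is most probable.

South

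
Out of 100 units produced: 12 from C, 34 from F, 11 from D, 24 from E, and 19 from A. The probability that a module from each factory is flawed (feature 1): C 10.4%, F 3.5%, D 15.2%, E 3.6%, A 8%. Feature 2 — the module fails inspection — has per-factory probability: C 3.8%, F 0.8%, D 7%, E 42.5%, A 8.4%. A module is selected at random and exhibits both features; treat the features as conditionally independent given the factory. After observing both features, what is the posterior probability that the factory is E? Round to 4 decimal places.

0.5490

By Bayes' rule, posterior ∝ prior × likelihood:
  C: 0.12 × 0.104 × 0.038 = 0.00047424
  F: 0.34 × 0.035 × 0.008 = 0.0000952
  D: 0.11 × 0.152 × 0.07 = 0.0011704
  E: 0.24 × 0.036 × 0.425 = 0.003672
  A: 0.19 × 0.08 × 0.084 = 0.0012768
Normalizing constant = 0.00668864.
P(E | evidence) = 0.003672 / 0.00668864 ≈ 0.5490.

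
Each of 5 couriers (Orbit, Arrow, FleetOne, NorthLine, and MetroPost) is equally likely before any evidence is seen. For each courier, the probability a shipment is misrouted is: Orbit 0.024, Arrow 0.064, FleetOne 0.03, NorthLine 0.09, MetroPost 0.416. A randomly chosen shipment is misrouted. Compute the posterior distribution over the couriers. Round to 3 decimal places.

With a uniform prior (1/5 each), posterior ∝ likelihood:
  Orbit: 0.024
  Arrow: 0.064
  FleetOne: 0.03
  NorthLine: 0.09
  MetroPost: 0.416
Total = 0.624.
P(Orbit | misrouted) = 0.024/0.624 ≈ 0.038
P(Arrow | misrouted) = 0.064/0.624 ≈ 0.103
P(FleetOne | misrouted) = 0.03/0.624 ≈ 0.048
P(NorthLine | misrouted) = 0.09/0.624 ≈ 0.144
P(MetroPost | misrouted) = 0.416/0.624 ≈ 0.667

Orbit 0.038, Arrow 0.103, FleetOne 0.048, NorthLine 0.144, MetroPost 0.667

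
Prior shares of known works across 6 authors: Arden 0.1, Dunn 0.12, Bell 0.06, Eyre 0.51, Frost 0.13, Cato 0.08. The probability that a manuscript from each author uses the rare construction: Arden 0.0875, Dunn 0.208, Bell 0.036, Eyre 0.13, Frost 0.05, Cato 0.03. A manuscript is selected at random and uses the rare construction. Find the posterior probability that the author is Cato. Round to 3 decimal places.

0.022

Prior × likelihood for each hypothesis:
  Arden: 0.1 × 0.0875 = 0.00875
  Dunn: 0.12 × 0.208 = 0.02496
  Bell: 0.06 × 0.036 = 0.00216
  Eyre: 0.51 × 0.13 = 0.0663
  Frost: 0.13 × 0.05 = 0.0065
  Cato: 0.08 × 0.03 = 0.0024
Total = 0.11107.
P(Cato | evidence) = 0.0024 / 0.11107 ≈ 0.022.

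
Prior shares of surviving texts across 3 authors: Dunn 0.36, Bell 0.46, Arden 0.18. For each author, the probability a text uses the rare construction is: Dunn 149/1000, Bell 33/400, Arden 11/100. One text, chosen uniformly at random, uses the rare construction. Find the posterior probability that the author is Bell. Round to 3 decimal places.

Prior × likelihood for each hypothesis:
  Dunn: 0.36 × 0.149 = 0.05364
  Bell: 0.46 × 0.0825 = 0.03795
  Arden: 0.18 × 0.11 = 0.0198
Normalizing constant = 0.11139.
P(Bell | evidence) = 0.03795 / 0.11139 ≈ 0.341.

0.341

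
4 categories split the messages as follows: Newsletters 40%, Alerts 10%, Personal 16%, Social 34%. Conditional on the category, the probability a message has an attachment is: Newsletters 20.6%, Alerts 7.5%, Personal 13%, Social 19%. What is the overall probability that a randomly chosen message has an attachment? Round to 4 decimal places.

0.1753

Prior × likelihood for each hypothesis:
  Newsletters: 0.4 × 0.206 = 0.0824
  Alerts: 0.1 × 0.075 = 0.0075
  Personal: 0.16 × 0.13 = 0.0208
  Social: 0.34 × 0.19 = 0.0646
P(attachment) = 0.0824 + 0.0075 + 0.0208 + 0.0646 = 0.1753 → 0.1753.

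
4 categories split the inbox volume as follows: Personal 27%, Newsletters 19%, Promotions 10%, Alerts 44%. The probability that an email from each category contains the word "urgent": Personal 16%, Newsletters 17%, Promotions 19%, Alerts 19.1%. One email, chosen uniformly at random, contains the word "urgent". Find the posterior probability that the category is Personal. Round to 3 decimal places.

0.242

Prior × likelihood for each hypothesis:
  Personal: 0.27 × 0.16 = 0.0432
  Newsletters: 0.19 × 0.17 = 0.0323
  Promotions: 0.1 × 0.19 = 0.019
  Alerts: 0.44 × 0.191 = 0.08404
Normalizing constant = 0.17854.
P(Personal | evidence) = 0.0432 / 0.17854 ≈ 0.242.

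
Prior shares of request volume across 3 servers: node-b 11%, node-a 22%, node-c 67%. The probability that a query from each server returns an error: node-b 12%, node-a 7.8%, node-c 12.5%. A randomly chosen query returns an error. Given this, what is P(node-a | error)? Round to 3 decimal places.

Unnormalized posteriors (prior × likelihood):
  node-b: 0.11 × 0.12 = 0.0132
  node-a: 0.22 × 0.078 = 0.01716
  node-c: 0.67 × 0.125 = 0.08375
Sum = 0.11411.
P(node-a | evidence) = 0.01716 / 0.11411 ≈ 0.150.

0.150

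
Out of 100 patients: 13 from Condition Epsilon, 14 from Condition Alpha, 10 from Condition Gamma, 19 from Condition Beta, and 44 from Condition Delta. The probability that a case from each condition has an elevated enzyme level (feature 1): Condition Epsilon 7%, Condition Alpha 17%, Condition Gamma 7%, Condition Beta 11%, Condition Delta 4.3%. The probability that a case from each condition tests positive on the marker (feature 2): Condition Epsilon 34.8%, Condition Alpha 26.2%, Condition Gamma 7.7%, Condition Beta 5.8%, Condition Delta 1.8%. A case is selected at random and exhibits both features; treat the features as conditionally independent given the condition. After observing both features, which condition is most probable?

Condition Alpha

Prior × likelihood for each hypothesis:
  Condition Epsilon: 0.13 × 0.07 × 0.348 = 0.0031668
  Condition Alpha: 0.14 × 0.17 × 0.262 = 0.0062356
  Condition Gamma: 0.1 × 0.07 × 0.077 = 0.000539
  Condition Beta: 0.19 × 0.11 × 0.058 = 0.0012122
  Condition Delta: 0.44 × 0.043 × 0.018 = 0.00034056
Total = 0.01149416.
Largest term belongs to Condition Alpha, so Condition Alpha is most probable.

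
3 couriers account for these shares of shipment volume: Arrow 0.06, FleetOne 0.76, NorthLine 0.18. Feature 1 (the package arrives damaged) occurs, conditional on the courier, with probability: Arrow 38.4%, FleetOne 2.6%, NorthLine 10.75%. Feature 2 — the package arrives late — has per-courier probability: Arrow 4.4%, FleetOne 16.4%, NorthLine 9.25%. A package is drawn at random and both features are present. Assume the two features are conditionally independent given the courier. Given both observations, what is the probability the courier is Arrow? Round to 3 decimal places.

0.168

By Bayes' rule, posterior ∝ prior × likelihood:
  Arrow: 0.06 × 0.384 × 0.044 = 0.00101376
  FleetOne: 0.76 × 0.026 × 0.164 = 0.00324064
  NorthLine: 0.18 × 0.1075 × 0.0925 = 0.001789875
Sum = 0.006044275.
P(Arrow | evidence) = 0.00101376 / 0.006044275 ≈ 0.168.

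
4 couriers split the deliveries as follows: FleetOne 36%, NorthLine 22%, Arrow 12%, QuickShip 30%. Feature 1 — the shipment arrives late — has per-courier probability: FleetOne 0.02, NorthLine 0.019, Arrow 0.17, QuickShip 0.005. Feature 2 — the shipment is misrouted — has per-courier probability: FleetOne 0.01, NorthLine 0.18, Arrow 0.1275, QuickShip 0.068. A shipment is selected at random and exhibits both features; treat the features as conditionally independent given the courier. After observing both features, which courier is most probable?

Arrow

Unnormalized posteriors (prior × likelihood):
  FleetOne: 0.36 × 0.02 × 0.01 = 0.000072
  NorthLine: 0.22 × 0.019 × 0.18 = 0.0007524
  Arrow: 0.12 × 0.17 × 0.1275 = 0.002601
  QuickShip: 0.3 × 0.005 × 0.068 = 0.000102
Sum = 0.0035274.
Largest term belongs to Arrow, so Arrow is most probable.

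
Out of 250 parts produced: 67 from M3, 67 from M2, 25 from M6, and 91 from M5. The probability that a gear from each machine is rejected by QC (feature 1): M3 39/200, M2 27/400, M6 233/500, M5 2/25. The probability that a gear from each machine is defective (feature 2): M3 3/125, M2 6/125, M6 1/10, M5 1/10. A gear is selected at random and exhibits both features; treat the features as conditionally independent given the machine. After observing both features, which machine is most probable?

Prior × likelihood for each hypothesis:
  M3: 0.268 × 0.195 × 0.024 = 0.00125424
  M2: 0.268 × 0.0675 × 0.048 = 0.00086832
  M6: 0.1 × 0.466 × 0.1 = 0.00466
  M5: 0.364 × 0.08 × 0.1 = 0.002912
Sum = 0.00969456.
Largest term belongs to M6, so M6 is most probable.

M6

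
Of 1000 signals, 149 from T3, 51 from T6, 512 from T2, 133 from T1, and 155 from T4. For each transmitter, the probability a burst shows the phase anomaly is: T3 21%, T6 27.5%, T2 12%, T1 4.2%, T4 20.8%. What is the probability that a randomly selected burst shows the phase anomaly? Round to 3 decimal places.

0.145

Unnormalized posteriors (prior × likelihood):
  T3: 0.149 × 0.21 = 0.03129
  T6: 0.051 × 0.275 = 0.014025
  T2: 0.512 × 0.12 = 0.06144
  T1: 0.133 × 0.042 = 0.005586
  T4: 0.155 × 0.208 = 0.03224
P(anomaly) = 0.03129 + 0.014025 + 0.06144 + 0.005586 + 0.03224 = 0.144581 → 0.145.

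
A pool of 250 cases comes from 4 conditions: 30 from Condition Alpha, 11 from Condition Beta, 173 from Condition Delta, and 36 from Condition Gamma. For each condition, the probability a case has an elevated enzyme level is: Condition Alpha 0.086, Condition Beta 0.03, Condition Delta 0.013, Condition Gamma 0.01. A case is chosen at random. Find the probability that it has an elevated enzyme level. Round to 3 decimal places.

0.022

Compute prior × likelihood for every hypothesis:
  Condition Alpha: 0.12 × 0.086 = 0.01032
  Condition Beta: 0.044 × 0.03 = 0.00132
  Condition Delta: 0.692 × 0.013 = 0.008996
  Condition Gamma: 0.144 × 0.01 = 0.00144
P(elevated) = 0.01032 + 0.00132 + 0.008996 + 0.00144 = 0.022076 → 0.022.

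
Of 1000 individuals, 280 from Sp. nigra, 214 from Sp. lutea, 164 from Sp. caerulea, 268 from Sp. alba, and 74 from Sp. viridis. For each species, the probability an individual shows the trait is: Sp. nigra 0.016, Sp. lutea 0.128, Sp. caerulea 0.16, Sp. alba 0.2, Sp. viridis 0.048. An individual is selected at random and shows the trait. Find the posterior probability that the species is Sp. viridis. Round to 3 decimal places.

0.031

Unnormalized posteriors (prior × likelihood):
  Sp. nigra: 0.28 × 0.016 = 0.00448
  Sp. lutea: 0.214 × 0.128 = 0.027392
  Sp. caerulea: 0.164 × 0.16 = 0.02624
  Sp. alba: 0.268 × 0.2 = 0.0536
  Sp. viridis: 0.074 × 0.048 = 0.003552
Normalizing constant = 0.115264.
P(Sp. viridis | evidence) = 0.003552 / 0.115264 ≈ 0.031.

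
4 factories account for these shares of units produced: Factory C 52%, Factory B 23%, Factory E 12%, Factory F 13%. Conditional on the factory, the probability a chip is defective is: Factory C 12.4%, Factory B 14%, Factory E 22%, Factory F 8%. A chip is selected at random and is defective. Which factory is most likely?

Prior × likelihood for each hypothesis:
  Factory C: 0.52 × 0.124 = 0.06448
  Factory B: 0.23 × 0.14 = 0.0322
  Factory E: 0.12 × 0.22 = 0.0264
  Factory F: 0.13 × 0.08 = 0.0104
Normalizing constant = 0.13348.
Largest term belongs to Factory C, so Factory C is most probable.

Factory C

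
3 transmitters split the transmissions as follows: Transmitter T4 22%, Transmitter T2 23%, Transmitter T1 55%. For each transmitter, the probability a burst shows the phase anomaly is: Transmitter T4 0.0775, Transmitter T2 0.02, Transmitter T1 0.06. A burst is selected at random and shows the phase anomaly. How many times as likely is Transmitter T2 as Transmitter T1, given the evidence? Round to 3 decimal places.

Prior × likelihood for each hypothesis:
  Transmitter T4: 0.22 × 0.0775 = 0.01705
  Transmitter T2: 0.23 × 0.02 = 0.0046
  Transmitter T1: 0.55 × 0.06 = 0.033
Sum = 0.05465.
The ratio is 0.0046 / 0.033 (the normalizer cancels) = 0.139.

0.139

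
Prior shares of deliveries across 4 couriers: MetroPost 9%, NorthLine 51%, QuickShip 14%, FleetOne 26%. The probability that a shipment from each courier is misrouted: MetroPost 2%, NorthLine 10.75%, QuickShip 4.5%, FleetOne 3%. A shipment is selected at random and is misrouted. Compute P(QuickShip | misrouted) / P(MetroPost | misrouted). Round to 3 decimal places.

3.500

Compute prior × likelihood for every hypothesis:
  MetroPost: 0.09 × 0.02 = 0.0018
  NorthLine: 0.51 × 0.1075 = 0.054825
  QuickShip: 0.14 × 0.045 = 0.0063
  FleetOne: 0.26 × 0.03 = 0.0078
Total = 0.070725.
The ratio is 0.0063 / 0.0018 (the normalizer cancels) = 3.500.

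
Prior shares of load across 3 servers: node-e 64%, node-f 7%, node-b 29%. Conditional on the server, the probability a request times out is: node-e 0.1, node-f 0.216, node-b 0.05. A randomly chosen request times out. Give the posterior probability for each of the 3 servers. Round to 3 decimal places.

Prior × likelihood for each hypothesis:
  node-e: 0.64 × 0.1 = 0.064
  node-f: 0.07 × 0.216 = 0.01512
  node-b: 0.29 × 0.05 = 0.0145
Sum = 0.09362.
P(node-e | timeout) = 0.064/0.09362 ≈ 0.684
P(node-f | timeout) = 0.01512/0.09362 ≈ 0.162
P(node-b | timeout) = 0.0145/0.09362 ≈ 0.155

node-e 0.684, node-f 0.162, node-b 0.155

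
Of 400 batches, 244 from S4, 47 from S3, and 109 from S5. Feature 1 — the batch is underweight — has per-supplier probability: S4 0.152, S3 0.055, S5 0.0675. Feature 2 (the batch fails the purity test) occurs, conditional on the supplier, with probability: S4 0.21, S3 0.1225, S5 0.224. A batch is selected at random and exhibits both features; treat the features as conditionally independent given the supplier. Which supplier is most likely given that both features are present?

By Bayes' rule, posterior ∝ prior × likelihood:
  S4: 0.61 × 0.152 × 0.21 = 0.0194712
  S3: 0.1175 × 0.055 × 0.1225 = 0.00079165625
  S5: 0.2725 × 0.0675 × 0.224 = 0.0041202
Sum = 0.02438305625.
Largest term belongs to S4, so S4 is most probable.

S4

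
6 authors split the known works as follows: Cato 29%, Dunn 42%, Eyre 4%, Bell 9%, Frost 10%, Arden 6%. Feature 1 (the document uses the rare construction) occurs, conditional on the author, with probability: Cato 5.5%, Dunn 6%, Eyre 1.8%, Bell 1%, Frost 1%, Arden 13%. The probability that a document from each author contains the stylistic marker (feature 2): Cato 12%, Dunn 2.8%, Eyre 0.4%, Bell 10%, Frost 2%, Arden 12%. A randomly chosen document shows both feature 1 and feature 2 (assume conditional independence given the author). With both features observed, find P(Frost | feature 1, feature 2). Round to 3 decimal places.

0.005

By Bayes' rule, posterior ∝ prior × likelihood:
  Cato: 0.29 × 0.055 × 0.12 = 0.001914
  Dunn: 0.42 × 0.06 × 0.028 = 0.0007056
  Eyre: 0.04 × 0.018 × 0.004 = 0.00000288
  Bell: 0.09 × 0.01 × 0.1 = 0.00009
  Frost: 0.1 × 0.01 × 0.02 = 0.00002
  Arden: 0.06 × 0.13 × 0.12 = 0.000936
Normalizing constant = 0.00366848.
P(Frost | evidence) = 0.00002 / 0.00366848 ≈ 0.005.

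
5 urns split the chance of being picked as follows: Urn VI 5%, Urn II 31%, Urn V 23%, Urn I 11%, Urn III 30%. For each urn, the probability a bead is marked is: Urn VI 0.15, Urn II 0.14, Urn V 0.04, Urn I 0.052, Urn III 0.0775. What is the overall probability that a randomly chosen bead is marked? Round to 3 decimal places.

Compute prior × likelihood for every hypothesis:
  Urn VI: 0.05 × 0.15 = 0.0075
  Urn II: 0.31 × 0.14 = 0.0434
  Urn V: 0.23 × 0.04 = 0.0092
  Urn I: 0.11 × 0.052 = 0.00572
  Urn III: 0.3 × 0.0775 = 0.02325
P(marked) = 0.0075 + 0.0434 + 0.0092 + 0.00572 + 0.02325 = 0.08907 → 0.089.

0.089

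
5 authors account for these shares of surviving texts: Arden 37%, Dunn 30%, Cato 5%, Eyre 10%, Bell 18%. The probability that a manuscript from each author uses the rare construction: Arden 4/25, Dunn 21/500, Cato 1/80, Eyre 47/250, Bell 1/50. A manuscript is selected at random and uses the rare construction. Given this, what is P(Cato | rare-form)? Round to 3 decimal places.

Unnormalized posteriors (prior × likelihood):
  Arden: 0.37 × 0.16 = 0.0592
  Dunn: 0.3 × 0.042 = 0.0126
  Cato: 0.05 × 0.0125 = 0.000625
  Eyre: 0.1 × 0.188 = 0.0188
  Bell: 0.18 × 0.02 = 0.0036
Sum = 0.094825.
P(Cato | evidence) = 0.000625 / 0.094825 ≈ 0.007.

0.007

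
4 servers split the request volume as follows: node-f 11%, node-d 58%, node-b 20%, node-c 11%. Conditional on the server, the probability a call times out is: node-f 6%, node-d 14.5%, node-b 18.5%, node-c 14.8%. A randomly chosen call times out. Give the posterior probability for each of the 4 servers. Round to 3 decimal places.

node-f 0.046, node-d 0.584, node-b 0.257, node-c 0.113

Unnormalized posteriors (prior × likelihood):
  node-f: 0.11 × 0.06 = 0.0066
  node-d: 0.58 × 0.145 = 0.0841
  node-b: 0.2 × 0.185 = 0.037
  node-c: 0.11 × 0.148 = 0.01628
Sum = 0.14398.
P(node-f | timeout) = 0.0066/0.14398 ≈ 0.046
P(node-d | timeout) = 0.0841/0.14398 ≈ 0.584
P(node-b | timeout) = 0.037/0.14398 ≈ 0.257
P(node-c | timeout) = 0.01628/0.14398 ≈ 0.113
(Check: 0.046+0.584+0.257+0.113 = 1.000.)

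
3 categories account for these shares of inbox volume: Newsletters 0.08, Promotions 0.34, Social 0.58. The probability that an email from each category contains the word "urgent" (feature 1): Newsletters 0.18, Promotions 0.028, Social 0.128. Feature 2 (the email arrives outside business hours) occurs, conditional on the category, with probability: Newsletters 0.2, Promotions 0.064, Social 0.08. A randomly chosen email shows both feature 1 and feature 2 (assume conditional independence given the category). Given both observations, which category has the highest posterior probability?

By Bayes' rule, posterior ∝ prior × likelihood:
  Newsletters: 0.08 × 0.18 × 0.2 = 0.00288
  Promotions: 0.34 × 0.028 × 0.064 = 0.00060928
  Social: 0.58 × 0.128 × 0.08 = 0.0059392
Sum = 0.00942848.
Largest term belongs to Social, so Social is most probable.

Social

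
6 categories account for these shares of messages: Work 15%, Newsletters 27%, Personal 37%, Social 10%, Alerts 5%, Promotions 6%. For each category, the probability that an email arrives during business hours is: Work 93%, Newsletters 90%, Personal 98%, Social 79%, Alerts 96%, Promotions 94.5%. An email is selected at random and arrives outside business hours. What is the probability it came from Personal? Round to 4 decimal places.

Taking complements, P(off-hours | each) = Work 0.07, Newsletters 0.1, Personal 0.02, Social 0.21, Alerts 0.04, Promotions 0.055.
Unnormalized posteriors (prior × likelihood):
  Work: 0.15 × 0.07 = 0.0105
  Newsletters: 0.27 × 0.1 = 0.027
  Personal: 0.37 × 0.02 = 0.0074
  Social: 0.1 × 0.21 = 0.021
  Alerts: 0.05 × 0.04 = 0.002
  Promotions: 0.06 × 0.055 = 0.0033
Normalizing constant = 0.0712.
P(Personal | evidence) = 0.0074 / 0.0712 ≈ 0.1039.

0.1039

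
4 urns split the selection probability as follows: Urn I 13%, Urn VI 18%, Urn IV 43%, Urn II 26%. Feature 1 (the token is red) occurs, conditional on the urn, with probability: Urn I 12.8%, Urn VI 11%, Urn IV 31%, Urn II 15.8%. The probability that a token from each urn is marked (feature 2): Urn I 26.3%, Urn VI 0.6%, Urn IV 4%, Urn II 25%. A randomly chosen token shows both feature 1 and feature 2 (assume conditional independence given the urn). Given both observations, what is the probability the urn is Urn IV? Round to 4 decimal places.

Unnormalized posteriors (prior × likelihood):
  Urn I: 0.13 × 0.128 × 0.263 = 0.00437632
  Urn VI: 0.18 × 0.11 × 0.006 = 0.0001188
  Urn IV: 0.43 × 0.31 × 0.04 = 0.005332
  Urn II: 0.26 × 0.158 × 0.25 = 0.01027
Normalizing constant = 0.02009712.
P(Urn IV | evidence) = 0.005332 / 0.02009712 ≈ 0.2653.

0.2653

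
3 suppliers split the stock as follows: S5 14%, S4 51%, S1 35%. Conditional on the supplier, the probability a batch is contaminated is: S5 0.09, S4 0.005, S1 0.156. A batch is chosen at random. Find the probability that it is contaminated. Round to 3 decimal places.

0.070

Compute prior × likelihood for every hypothesis:
  S5: 0.14 × 0.09 = 0.0126
  S4: 0.51 × 0.005 = 0.00255
  S1: 0.35 × 0.156 = 0.0546
P(contaminated) = 0.0126 + 0.00255 + 0.0546 = 0.06975 → 0.070.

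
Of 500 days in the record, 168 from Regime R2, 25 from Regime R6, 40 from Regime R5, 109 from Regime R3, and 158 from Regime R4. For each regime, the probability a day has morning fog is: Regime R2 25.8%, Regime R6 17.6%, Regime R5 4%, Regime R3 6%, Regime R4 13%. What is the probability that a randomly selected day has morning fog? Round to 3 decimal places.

0.153

Prior × likelihood for each hypothesis:
  Regime R2: 0.336 × 0.258 = 0.086688
  Regime R6: 0.05 × 0.176 = 0.0088
  Regime R5: 0.08 × 0.04 = 0.0032
  Regime R3: 0.218 × 0.06 = 0.01308
  Regime R4: 0.316 × 0.13 = 0.04108
P(fog) = 0.086688 + 0.0088 + 0.0032 + 0.01308 + 0.04108 = 0.152848 → 0.153.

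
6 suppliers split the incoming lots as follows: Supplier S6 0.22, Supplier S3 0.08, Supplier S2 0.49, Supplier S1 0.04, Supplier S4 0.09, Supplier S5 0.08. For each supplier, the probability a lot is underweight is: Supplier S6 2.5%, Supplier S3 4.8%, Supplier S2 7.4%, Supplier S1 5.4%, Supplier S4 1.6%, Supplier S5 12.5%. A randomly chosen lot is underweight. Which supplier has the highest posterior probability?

Compute prior × likelihood for every hypothesis:
  Supplier S6: 0.22 × 0.025 = 0.0055
  Supplier S3: 0.08 × 0.048 = 0.00384
  Supplier S2: 0.49 × 0.074 = 0.03626
  Supplier S1: 0.04 × 0.054 = 0.00216
  Supplier S4: 0.09 × 0.016 = 0.00144
  Supplier S5: 0.08 × 0.125 = 0.01
Sum = 0.0592.
Largest term belongs to Supplier S2, so Supplier S2 is most probable.

Supplier S2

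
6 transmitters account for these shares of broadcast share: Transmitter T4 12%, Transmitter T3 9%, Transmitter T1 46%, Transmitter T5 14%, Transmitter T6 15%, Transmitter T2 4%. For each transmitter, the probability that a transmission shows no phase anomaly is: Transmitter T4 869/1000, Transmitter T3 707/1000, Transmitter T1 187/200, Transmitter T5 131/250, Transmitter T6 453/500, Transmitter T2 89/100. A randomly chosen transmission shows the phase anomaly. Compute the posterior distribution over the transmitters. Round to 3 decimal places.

Transmitter T4 0.100, Transmitter T3 0.168, Transmitter T1 0.190, Transmitter T5 0.424, Transmitter T6 0.090, Transmitter T2 0.028

Taking complements, P(anomaly | each) = Transmitter T4 0.131, Transmitter T3 0.293, Transmitter T1 0.065, Transmitter T5 0.476, Transmitter T6 0.094, Transmitter T2 0.11.
Prior × likelihood for each hypothesis:
  Transmitter T4: 0.12 × 0.131 = 0.01572
  Transmitter T3: 0.09 × 0.293 = 0.02637
  Transmitter T1: 0.46 × 0.065 = 0.0299
  Transmitter T5: 0.14 × 0.476 = 0.06664
  Transmitter T6: 0.15 × 0.094 = 0.0141
  Transmitter T2: 0.04 × 0.11 = 0.0044
Sum = 0.15713.
P(Transmitter T4 | anomaly) = 0.01572/0.15713 ≈ 0.100
P(Transmitter T3 | anomaly) = 0.02637/0.15713 ≈ 0.168
P(Transmitter T1 | anomaly) = 0.0299/0.15713 ≈ 0.190
P(Transmitter T5 | anomaly) = 0.06664/0.15713 ≈ 0.424
P(Transmitter T6 | anomaly) = 0.0141/0.15713 ≈ 0.090
P(Transmitter T2 | anomaly) = 0.0044/0.15713 ≈ 0.028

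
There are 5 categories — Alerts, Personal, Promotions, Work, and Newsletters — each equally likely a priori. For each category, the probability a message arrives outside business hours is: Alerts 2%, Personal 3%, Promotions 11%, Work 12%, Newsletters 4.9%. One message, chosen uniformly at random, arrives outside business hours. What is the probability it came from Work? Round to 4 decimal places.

With a uniform prior (1/5 each), posterior ∝ likelihood:
  Alerts: 0.02
  Personal: 0.03
  Promotions: 0.11
  Work: 0.12
  Newsletters: 0.049
Sum = 0.329.
P(Work | evidence) = 0.12 / 0.329 ≈ 0.3647.

0.3647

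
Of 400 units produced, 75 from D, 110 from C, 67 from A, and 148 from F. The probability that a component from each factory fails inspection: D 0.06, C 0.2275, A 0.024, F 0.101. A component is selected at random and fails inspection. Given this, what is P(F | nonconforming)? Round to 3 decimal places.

Prior × likelihood for each hypothesis:
  D: 0.1875 × 0.06 = 0.01125
  C: 0.275 × 0.2275 = 0.0625625
  A: 0.1675 × 0.024 = 0.00402
  F: 0.37 × 0.101 = 0.03737
Normalizing constant = 0.1152025.
P(F | evidence) = 0.03737 / 0.1152025 ≈ 0.324.

0.324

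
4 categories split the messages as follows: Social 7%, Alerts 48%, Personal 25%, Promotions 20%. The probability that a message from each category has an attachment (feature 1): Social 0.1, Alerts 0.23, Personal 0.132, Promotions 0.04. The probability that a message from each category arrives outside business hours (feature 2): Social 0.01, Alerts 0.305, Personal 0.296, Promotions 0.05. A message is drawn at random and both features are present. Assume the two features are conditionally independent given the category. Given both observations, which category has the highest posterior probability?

Alerts

Unnormalized posteriors (prior × likelihood):
  Social: 0.07 × 0.1 × 0.01 = 0.00007
  Alerts: 0.48 × 0.23 × 0.305 = 0.033672
  Personal: 0.25 × 0.132 × 0.296 = 0.009768
  Promotions: 0.2 × 0.04 × 0.05 = 0.0004
Sum = 0.04391.
Largest term belongs to Alerts, so Alerts is most probable.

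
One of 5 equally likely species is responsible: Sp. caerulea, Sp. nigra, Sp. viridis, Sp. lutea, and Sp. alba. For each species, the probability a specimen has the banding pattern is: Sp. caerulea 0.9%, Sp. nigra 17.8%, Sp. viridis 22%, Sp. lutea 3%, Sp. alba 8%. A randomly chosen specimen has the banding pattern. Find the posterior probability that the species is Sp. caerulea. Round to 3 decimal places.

0.017

Since the prior is uniform, the posterior is proportional to the likelihood:
  Sp. caerulea: 0.009
  Sp. nigra: 0.178
  Sp. viridis: 0.22
  Sp. lutea: 0.03
  Sp. alba: 0.08
Total = 0.517.
P(Sp. caerulea | evidence) = 0.009 / 0.517 ≈ 0.017.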